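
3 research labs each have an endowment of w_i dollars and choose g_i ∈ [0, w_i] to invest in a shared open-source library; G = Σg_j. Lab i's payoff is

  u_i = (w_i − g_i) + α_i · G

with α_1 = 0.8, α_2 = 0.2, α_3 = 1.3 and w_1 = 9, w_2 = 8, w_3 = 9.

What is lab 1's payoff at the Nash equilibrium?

∂u_i/∂g_i = α_i − 1, so lab i contributes w_i if α_i > 1, else 0.
α_i > 1 for i ∈ {3}; NE contributions (0, 0, 9), G = 9.
u_1 = (9 − 0) + 0.8·9 = 16.2.

16.2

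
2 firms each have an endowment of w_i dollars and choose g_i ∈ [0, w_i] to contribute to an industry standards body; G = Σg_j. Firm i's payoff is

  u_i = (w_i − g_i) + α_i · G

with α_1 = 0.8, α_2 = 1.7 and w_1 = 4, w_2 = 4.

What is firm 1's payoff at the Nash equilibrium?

7.2

∂u_i/∂g_i = α_i − 1, so firm i contributes w_i if α_i > 1, else 0.
α_i > 1 for i ∈ {2}; NE contributions (0, 4), G = 4.
u_1 = (4 − 0) + 0.8·4 = 7.2.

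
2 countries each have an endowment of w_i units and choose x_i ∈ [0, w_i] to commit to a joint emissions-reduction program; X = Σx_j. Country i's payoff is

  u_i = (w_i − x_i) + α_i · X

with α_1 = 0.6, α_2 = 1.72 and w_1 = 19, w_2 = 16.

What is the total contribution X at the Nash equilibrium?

16

∂u_i/∂x_i = α_i − 1, so country i contributes w_i if α_i > 1, else 0.
α_i > 1 for i ∈ {2}; NE contributions (0, 16), X = 16.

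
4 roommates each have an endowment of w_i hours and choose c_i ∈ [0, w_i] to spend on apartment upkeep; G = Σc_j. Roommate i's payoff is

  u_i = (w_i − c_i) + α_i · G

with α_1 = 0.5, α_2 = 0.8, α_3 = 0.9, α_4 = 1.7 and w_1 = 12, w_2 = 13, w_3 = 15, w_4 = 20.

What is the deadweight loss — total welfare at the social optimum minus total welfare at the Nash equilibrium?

116

∂u_i/∂c_i = α_i − 1, so roommate i contributes w_i if α_i > 1, else 0.
α_i > 1 for i ∈ {4}; NE contributions (0, 0, 0, 20), G = 20.
W^NE = Σw_i − G^NE + (Σα_i)·G^NE = 60 + 2.9·20 = 118.
Planner: ∂(Σu_j)/∂c_i = Σα_j − 1 = 2.9 > 0, so everyone contributes w_i; G^SO = 60, W^SO = 60 + 2.9·60 = 234.
Deadweight loss = 116.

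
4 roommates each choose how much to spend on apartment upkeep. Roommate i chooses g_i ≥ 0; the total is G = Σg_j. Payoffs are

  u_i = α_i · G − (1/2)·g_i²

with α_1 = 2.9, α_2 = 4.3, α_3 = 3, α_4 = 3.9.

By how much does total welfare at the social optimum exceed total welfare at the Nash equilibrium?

224.365

Roommate i's FOC: ∂u_i/∂g_i = α_i − g_i = 0, so g_i* = α_i.
NE contributions = (2.9, 4.3, 3, 3.9); G = 14.1.
W^NE = (Σα)·G − ½Σα_i² = 14.1² − ½·51.11 = 173.255.
Planner sets g_i = Σα_j = 14.1 for every i, so G^SO = 4·14.1 = 56.4.
W^SO = (Σα)·G^SO − ½·4·(Σα)² = (4/2)·14.1² = 397.62.
Deadweight loss = W^SO − W^NE = 224.365.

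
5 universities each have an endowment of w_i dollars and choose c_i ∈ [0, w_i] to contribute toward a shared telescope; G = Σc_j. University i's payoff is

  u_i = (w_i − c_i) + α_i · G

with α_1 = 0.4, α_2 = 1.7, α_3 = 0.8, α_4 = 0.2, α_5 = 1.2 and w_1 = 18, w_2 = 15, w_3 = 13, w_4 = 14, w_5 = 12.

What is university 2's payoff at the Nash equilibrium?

45.9

∂u_i/∂c_i = α_i − 1, so university i contributes w_i if α_i > 1, else 0.
α_i > 1 for i ∈ {2, 5}; NE contributions (0, 15, 0, 0, 12), G = 27.
u_2 = (15 − 15) + 1.7·27 = 45.9.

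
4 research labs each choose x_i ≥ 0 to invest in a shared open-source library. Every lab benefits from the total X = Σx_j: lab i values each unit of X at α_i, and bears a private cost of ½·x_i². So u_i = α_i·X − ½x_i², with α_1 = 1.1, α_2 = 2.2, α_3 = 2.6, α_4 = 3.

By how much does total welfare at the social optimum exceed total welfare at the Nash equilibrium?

Lab i's FOC: ∂u_i/∂x_i = α_i − x_i = 0, so x_i* = α_i.
NE contributions = (1.1, 2.2, 2.6, 3); X = 8.9.
W^NE = (Σα)·X − ½Σα_i² = 8.9² − ½·21.81 = 68.305.
Planner sets x_i = Σα_j = 8.9 for every i, so X^SO = 4·8.9 = 35.6.
W^SO = (Σα)·X^SO − ½·4·(Σα)² = (4/2)·8.9² = 158.42.
Deadweight loss = W^SO − W^NE = 90.115.

90.115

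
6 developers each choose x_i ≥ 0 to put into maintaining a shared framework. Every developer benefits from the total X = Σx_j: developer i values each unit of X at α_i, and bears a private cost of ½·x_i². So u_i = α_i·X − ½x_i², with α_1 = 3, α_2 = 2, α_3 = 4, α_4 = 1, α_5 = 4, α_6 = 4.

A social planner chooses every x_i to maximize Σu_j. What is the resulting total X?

108

Planner FOC: ∂(Σu_j)/∂x_i = (Σα_j) − x_i = 0, so x_i^SO = Σα_j = 18 for every i; X^SO = 108.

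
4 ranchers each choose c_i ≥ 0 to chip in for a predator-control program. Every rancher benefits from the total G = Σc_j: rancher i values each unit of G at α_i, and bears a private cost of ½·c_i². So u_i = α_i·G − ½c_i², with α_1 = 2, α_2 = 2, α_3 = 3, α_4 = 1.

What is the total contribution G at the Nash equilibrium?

8

Rancher i's FOC: ∂u_i/∂c_i = α_i − c_i = 0, so c_i* = α_i.
NE contributions = (2, 2, 3, 1); G = 8.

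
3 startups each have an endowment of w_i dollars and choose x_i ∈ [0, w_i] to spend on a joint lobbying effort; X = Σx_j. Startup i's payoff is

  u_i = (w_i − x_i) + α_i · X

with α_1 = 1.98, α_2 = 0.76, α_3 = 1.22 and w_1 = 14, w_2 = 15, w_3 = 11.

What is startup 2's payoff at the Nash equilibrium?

34

∂u_i/∂x_i = α_i − 1, so startup i contributes w_i if α_i > 1, else 0.
α_i > 1 for i ∈ {1, 3}; NE contributions (14, 0, 11), X = 25.
u_2 = (15 − 0) + 0.76·25 = 34.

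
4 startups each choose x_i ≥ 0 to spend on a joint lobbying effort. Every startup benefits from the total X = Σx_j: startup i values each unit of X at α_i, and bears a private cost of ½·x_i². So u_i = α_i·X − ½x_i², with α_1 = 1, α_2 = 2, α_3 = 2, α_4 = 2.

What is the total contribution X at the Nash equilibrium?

7

Startup i's FOC: ∂u_i/∂x_i = α_i − x_i = 0, so x_i* = α_i.
NE contributions = (1, 2, 2, 2); X = 7.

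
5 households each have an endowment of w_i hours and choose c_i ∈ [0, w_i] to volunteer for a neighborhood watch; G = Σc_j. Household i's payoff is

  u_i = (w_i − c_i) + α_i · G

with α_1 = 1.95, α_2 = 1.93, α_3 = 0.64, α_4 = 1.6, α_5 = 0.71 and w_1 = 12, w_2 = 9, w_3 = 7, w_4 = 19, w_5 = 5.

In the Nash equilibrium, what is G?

∂u_i/∂c_i = α_i − 1, so household i contributes w_i if α_i > 1, else 0.
α_i > 1 for i ∈ {1, 2, 4}; NE contributions (12, 9, 0, 19, 0), G = 40.

40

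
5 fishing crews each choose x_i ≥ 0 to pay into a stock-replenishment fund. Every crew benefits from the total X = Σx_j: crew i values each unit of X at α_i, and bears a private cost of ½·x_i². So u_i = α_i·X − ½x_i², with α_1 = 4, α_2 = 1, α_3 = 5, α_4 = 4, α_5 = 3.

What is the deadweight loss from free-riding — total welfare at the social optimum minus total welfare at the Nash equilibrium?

467

Crew i's FOC: ∂u_i/∂x_i = α_i − x_i = 0, so x_i* = α_i.
NE contributions = (4, 1, 5, 4, 3); X = 17.
W^NE = (Σα)·X − ½Σα_i² = 17² − ½·67 = 255.5.
Planner sets x_i = Σα_j = 17 for every i, so X^SO = 5·17 = 85.
W^SO = (Σα)·X^SO − ½·5·(Σα)² = (5/2)·17² = 722.5.
Deadweight loss = W^SO − W^NE = 467.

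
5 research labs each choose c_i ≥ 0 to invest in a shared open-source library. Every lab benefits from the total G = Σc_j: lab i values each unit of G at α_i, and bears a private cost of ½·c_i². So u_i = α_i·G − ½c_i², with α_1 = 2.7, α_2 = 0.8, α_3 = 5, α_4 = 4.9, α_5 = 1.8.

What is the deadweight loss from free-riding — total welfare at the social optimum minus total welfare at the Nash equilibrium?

Lab i's FOC: ∂u_i/∂c_i = α_i − c_i = 0, so c_i* = α_i.
NE contributions = (2.7, 0.8, 5, 4.9, 1.8); G = 15.2.
W^NE = (Σα)·G − ½Σα_i² = 15.2² − ½·60.18 = 200.95.
Planner sets c_i = Σα_j = 15.2 for every i, so G^SO = 5·15.2 = 76.
W^SO = (Σα)·G^SO − ½·5·(Σα)² = (5/2)·15.2² = 577.6.
Deadweight loss = W^SO − W^NE = 376.65.

376.65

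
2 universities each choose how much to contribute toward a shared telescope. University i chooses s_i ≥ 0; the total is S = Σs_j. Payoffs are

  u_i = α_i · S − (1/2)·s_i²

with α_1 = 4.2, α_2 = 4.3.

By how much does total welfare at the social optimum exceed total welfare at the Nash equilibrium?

18.065

University i's FOC: ∂u_i/∂s_i = α_i − s_i = 0, so s_i* = α_i.
NE contributions = (4.2, 4.3); S = 8.5.
W^NE = (Σα)·S − ½Σα_i² = 8.5² − ½·36.13 = 54.185.
Planner sets s_i = Σα_j = 8.5 for every i, so S^SO = 2·8.5 = 17.
W^SO = (Σα)·S^SO − ½·2·(Σα)² = (2/2)·8.5² = 72.25.
Deadweight loss = W^SO − W^NE = 18.065.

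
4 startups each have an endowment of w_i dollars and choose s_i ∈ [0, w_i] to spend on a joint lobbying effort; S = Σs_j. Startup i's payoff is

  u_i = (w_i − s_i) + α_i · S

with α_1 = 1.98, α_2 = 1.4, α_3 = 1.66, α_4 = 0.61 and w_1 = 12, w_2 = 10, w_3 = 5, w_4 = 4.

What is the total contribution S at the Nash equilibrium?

27

∂u_i/∂s_i = α_i − 1, so startup i contributes w_i if α_i > 1, else 0.
α_i > 1 for i ∈ {1, 2, 3}; NE contributions (12, 10, 5, 0), S = 27.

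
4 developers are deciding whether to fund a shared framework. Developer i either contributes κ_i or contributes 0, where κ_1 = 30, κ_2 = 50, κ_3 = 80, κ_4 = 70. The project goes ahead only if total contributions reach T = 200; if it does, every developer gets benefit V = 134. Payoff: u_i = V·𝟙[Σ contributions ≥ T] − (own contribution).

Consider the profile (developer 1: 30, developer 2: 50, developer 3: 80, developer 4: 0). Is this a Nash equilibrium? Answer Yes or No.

Total = 160 < 200: not provided.
Developer 1 (pledges 30, payoff -30): dropping to 0 → total 130, payoff 0. Profitable deviation.

No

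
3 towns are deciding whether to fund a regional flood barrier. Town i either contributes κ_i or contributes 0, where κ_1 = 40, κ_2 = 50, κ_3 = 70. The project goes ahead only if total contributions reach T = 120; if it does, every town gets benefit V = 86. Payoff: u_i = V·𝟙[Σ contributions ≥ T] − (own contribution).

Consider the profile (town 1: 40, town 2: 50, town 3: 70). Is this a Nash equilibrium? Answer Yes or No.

No

Total = 160 ≥ 120: provided.
Town 1 (pledges 40, payoff 46): dropping to 0 → total 120, payoff 86. Profitable deviation.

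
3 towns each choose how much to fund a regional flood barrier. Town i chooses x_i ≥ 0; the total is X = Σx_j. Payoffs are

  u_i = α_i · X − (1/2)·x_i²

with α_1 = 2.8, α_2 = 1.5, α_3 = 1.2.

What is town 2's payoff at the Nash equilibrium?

7.125

Town i's FOC: ∂u_i/∂x_i = α_i − x_i = 0, so x_i* = α_i.
NE contributions = (2.8, 1.5, 1.2); X = 5.5.
u_2 = α_2·X − ½·(x_2)² = 1.5·5.5 − ½·1.5² = 7.125.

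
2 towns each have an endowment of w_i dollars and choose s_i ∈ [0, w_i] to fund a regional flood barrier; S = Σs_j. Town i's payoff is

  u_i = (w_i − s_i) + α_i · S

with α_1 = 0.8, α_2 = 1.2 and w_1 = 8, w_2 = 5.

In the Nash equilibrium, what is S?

5

∂u_i/∂s_i = α_i − 1, so town i contributes w_i if α_i > 1, else 0.
α_i > 1 for i ∈ {2}; NE contributions (0, 5), S = 5.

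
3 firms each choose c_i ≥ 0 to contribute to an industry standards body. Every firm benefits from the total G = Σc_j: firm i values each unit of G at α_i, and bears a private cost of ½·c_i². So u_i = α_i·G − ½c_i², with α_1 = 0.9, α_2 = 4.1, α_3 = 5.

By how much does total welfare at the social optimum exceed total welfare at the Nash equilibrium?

Firm i's FOC: ∂u_i/∂c_i = α_i − c_i = 0, so c_i* = α_i.
NE contributions = (0.9, 4.1, 5); G = 10.
W^NE = (Σα)·G − ½Σα_i² = 10² − ½·42.62 = 78.69.
Planner sets c_i = Σα_j = 10 for every i, so G^SO = 3·10 = 30.
W^SO = (Σα)·G^SO − ½·3·(Σα)² = (3/2)·10² = 150.
Deadweight loss = W^SO − W^NE = 71.31.

71.31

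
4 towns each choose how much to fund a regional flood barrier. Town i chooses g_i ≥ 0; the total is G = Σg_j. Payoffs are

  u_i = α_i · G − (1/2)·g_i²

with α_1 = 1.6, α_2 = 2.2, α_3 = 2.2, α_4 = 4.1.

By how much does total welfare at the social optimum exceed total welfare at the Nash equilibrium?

Town i's FOC: ∂u_i/∂g_i = α_i − g_i = 0, so g_i* = α_i.
NE contributions = (1.6, 2.2, 2.2, 4.1); G = 10.1.
W^NE = (Σα)·G − ½Σα_i² = 10.1² − ½·29.05 = 87.485.
Planner sets g_i = Σα_j = 10.1 for every i, so G^SO = 4·10.1 = 40.4.
W^SO = (Σα)·G^SO − ½·4·(Σα)² = (4/2)·10.1² = 204.02.
Deadweight loss = W^SO − W^NE = 116.535.

116.535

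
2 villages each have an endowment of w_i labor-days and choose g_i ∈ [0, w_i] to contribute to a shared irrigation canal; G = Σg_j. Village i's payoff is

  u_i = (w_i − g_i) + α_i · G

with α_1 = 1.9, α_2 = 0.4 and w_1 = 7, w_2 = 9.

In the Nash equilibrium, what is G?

∂u_i/∂g_i = α_i − 1, so village i contributes w_i if α_i > 1, else 0.
α_i > 1 for i ∈ {1}; NE contributions (7, 0), G = 7.

7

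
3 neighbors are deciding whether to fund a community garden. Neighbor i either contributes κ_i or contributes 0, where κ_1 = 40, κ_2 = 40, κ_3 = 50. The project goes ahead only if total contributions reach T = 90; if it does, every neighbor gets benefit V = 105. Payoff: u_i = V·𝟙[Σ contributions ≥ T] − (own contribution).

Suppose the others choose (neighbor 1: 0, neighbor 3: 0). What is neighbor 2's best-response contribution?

0

Others' total = 0. Even contributing 40 gives 40 < 90: no benefit either way.
Best response: 0.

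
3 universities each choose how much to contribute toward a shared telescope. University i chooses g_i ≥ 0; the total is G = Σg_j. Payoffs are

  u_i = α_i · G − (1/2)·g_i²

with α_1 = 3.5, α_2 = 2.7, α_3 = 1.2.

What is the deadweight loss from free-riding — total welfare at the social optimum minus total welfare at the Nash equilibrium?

University i's FOC: ∂u_i/∂g_i = α_i − g_i = 0, so g_i* = α_i.
NE contributions = (3.5, 2.7, 1.2); G = 7.4.
W^NE = (Σα)·G − ½Σα_i² = 7.4² − ½·20.98 = 44.27.
Planner sets g_i = Σα_j = 7.4 for every i, so G^SO = 3·7.4 = 22.2.
W^SO = (Σα)·G^SO − ½·3·(Σα)² = (3/2)·7.4² = 82.14.
Deadweight loss = W^SO − W^NE = 37.87.

37.87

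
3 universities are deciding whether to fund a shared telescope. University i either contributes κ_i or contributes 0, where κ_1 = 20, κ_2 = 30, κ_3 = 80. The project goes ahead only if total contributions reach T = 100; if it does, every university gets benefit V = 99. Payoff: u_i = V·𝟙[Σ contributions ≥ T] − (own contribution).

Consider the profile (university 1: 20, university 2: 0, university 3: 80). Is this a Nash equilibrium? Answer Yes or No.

Yes

Total = 100 ≥ 100: provided.
University 1 (pledges 20, payoff 79): dropping to 0 → total 80, payoff 0. No gain.
University 2 (pledges 0, payoff 99): pledging 30 → total 130, payoff 69. No gain.
University 3 (pledges 80, payoff 19): dropping to 0 → total 20, payoff 0. No gain.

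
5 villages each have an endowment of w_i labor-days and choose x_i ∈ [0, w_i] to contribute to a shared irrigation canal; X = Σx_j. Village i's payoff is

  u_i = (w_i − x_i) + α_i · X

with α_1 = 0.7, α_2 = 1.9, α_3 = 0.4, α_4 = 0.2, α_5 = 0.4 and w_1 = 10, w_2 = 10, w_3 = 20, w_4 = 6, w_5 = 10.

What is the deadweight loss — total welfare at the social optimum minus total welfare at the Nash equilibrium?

∂u_i/∂x_i = α_i − 1, so village i contributes w_i if α_i > 1, else 0.
α_i > 1 for i ∈ {2}; NE contributions (0, 10, 0, 0, 0), X = 10.
W^NE = Σw_i − X^NE + (Σα_i)·X^NE = 56 + 2.6·10 = 82.
Planner: ∂(Σu_j)/∂x_i = Σα_j − 1 = 2.6 > 0, so everyone contributes w_i; X^SO = 56, W^SO = 56 + 2.6·56 = 201.6.
Deadweight loss = 119.6.

119.6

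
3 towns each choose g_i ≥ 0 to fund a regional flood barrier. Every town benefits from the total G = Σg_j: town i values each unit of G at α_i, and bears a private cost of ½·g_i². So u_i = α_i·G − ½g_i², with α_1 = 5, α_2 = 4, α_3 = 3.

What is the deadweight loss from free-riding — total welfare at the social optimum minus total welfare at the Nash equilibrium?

Town i's FOC: ∂u_i/∂g_i = α_i − g_i = 0, so g_i* = α_i.
NE contributions = (5, 4, 3); G = 12.
W^NE = (Σα)·G − ½Σα_i² = 12² − ½·50 = 119.
Planner sets g_i = Σα_j = 12 for every i, so G^SO = 3·12 = 36.
W^SO = (Σα)·G^SO − ½·3·(Σα)² = (3/2)·12² = 216.
Deadweight loss = W^SO − W^NE = 97.

97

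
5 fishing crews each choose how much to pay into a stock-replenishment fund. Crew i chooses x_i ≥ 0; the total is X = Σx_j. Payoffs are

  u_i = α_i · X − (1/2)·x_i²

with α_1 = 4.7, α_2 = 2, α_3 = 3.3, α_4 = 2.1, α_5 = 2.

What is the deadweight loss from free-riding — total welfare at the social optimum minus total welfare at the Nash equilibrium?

Crew i's FOC: ∂u_i/∂x_i = α_i − x_i = 0, so x_i* = α_i.
NE contributions = (4.7, 2, 3.3, 2.1, 2); X = 14.1.
W^NE = (Σα)·X − ½Σα_i² = 14.1² − ½·45.39 = 176.115.
Planner sets x_i = Σα_j = 14.1 for every i, so X^SO = 5·14.1 = 70.5.
W^SO = (Σα)·X^SO − ½·5·(Σα)² = (5/2)·14.1² = 497.025.
Deadweight loss = W^SO − W^NE = 320.91.

320.91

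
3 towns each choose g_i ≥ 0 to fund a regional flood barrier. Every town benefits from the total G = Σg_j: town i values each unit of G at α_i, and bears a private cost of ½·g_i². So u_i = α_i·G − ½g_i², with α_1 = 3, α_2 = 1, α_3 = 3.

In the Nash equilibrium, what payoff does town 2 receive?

Town i's FOC: ∂u_i/∂g_i = α_i − g_i = 0, so g_i* = α_i.
NE contributions = (3, 1, 3); G = 7.
u_2 = α_2·G − ½·(g_2)² = 1·7 − ½·1² = 6.5.

6.5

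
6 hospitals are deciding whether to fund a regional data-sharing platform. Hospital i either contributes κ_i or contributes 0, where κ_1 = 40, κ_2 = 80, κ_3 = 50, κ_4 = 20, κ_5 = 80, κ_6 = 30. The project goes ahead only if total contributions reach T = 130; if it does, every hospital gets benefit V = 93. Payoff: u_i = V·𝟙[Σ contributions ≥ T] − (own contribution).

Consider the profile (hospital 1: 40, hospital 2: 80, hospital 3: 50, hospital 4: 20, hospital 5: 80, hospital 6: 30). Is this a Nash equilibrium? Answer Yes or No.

Total = 300 ≥ 130: provided.
Hospital 1 (pledges 40, payoff 53): dropping to 0 → total 260, payoff 93. Profitable deviation.

No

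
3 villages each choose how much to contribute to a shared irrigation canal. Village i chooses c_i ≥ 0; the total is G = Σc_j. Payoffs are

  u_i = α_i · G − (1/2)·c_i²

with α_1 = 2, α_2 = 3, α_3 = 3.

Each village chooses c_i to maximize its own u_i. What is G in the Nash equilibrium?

Village i's FOC: ∂u_i/∂c_i = α_i − c_i = 0, so c_i* = α_i.
NE contributions = (2, 3, 3); G = 8.

8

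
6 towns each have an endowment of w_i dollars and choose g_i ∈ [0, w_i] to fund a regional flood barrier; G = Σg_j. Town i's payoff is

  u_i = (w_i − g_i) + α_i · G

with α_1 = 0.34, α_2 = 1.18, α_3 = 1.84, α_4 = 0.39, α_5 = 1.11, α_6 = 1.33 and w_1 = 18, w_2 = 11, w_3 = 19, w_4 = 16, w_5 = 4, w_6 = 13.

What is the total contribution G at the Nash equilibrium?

47

∂u_i/∂g_i = α_i − 1, so town i contributes w_i if α_i > 1, else 0.
α_i > 1 for i ∈ {2, 3, 5, 6}; NE contributions (0, 11, 19, 0, 4, 13), G = 47.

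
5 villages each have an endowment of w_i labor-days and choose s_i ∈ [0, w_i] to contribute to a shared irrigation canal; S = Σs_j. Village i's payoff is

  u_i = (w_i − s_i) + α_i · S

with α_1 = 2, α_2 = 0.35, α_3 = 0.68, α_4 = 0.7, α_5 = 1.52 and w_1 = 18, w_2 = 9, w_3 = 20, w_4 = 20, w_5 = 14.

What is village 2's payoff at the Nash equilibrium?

∂u_i/∂s_i = α_i − 1, so village i contributes w_i if α_i > 1, else 0.
α_i > 1 for i ∈ {1, 5}; NE contributions (18, 0, 0, 0, 14), S = 32.
u_2 = (9 − 0) + 0.35·32 = 20.2.

20.2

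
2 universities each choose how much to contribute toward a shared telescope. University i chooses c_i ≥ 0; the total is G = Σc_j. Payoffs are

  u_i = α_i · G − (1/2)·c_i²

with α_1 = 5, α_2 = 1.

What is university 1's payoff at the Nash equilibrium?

17.5

University i's FOC: ∂u_i/∂c_i = α_i − c_i = 0, so c_i* = α_i.
NE contributions = (5, 1); G = 6.
u_1 = α_1·G − ½·(c_1)² = 5·6 − ½·5² = 17.5.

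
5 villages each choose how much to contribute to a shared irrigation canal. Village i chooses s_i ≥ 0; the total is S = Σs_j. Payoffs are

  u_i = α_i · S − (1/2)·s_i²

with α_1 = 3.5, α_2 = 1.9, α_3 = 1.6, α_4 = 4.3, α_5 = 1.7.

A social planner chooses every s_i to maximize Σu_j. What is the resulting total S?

Planner FOC: ∂(Σu_j)/∂s_i = (Σα_j) − s_i = 0, so s_i^SO = Σα_j = 13 for every i; S^SO = 65.

65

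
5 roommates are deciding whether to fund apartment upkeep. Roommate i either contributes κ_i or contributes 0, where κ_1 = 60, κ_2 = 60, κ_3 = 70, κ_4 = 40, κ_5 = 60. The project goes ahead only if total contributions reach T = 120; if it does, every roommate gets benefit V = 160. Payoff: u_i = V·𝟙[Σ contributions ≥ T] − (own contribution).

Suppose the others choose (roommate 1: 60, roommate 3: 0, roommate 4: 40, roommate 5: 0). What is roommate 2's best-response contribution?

Others' total = 100. Contributing 60 brings total to 160 ≥ 120: gain V − κ_2 = 100.
Best response: 60.

60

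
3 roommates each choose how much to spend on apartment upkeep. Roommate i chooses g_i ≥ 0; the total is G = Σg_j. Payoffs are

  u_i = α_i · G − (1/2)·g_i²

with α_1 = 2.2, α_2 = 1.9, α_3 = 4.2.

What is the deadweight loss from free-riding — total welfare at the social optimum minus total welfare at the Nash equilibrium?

Roommate i's FOC: ∂u_i/∂g_i = α_i − g_i = 0, so g_i* = α_i.
NE contributions = (2.2, 1.9, 4.2); G = 8.3.
W^NE = (Σα)·G − ½Σα_i² = 8.3² − ½·26.09 = 55.845.
Planner sets g_i = Σα_j = 8.3 for every i, so G^SO = 3·8.3 = 24.9.
W^SO = (Σα)·G^SO − ½·3·(Σα)² = (3/2)·8.3² = 103.335.
Deadweight loss = W^SO − W^NE = 47.49.

47.49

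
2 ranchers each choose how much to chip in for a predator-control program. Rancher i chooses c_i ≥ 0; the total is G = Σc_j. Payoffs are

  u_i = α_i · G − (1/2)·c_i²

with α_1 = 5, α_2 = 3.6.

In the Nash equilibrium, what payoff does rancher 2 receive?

Rancher i's FOC: ∂u_i/∂c_i = α_i − c_i = 0, so c_i* = α_i.
NE contributions = (5, 3.6); G = 8.6.
u_2 = α_2·G − ½·(c_2)² = 3.6·8.6 − ½·3.6² = 24.48.

24.48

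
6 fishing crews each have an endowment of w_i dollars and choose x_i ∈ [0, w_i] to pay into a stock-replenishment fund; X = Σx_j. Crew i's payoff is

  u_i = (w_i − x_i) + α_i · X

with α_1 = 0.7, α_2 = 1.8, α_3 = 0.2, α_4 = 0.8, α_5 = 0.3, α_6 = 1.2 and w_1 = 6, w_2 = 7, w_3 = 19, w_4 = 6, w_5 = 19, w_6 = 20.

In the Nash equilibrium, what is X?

∂u_i/∂x_i = α_i − 1, so crew i contributes w_i if α_i > 1, else 0.
α_i > 1 for i ∈ {2, 6}; NE contributions (0, 7, 0, 0, 0, 20), X = 27.

27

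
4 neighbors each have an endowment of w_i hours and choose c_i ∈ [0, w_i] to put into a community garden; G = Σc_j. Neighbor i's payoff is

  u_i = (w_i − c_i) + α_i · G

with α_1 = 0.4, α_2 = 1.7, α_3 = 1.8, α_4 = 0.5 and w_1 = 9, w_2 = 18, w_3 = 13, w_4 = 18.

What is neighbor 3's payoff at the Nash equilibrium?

55.8

∂u_i/∂c_i = α_i − 1, so neighbor i contributes w_i if α_i > 1, else 0.
α_i > 1 for i ∈ {2, 3}; NE contributions (0, 18, 13, 0), G = 31.
u_3 = (13 − 13) + 1.8·31 = 55.8.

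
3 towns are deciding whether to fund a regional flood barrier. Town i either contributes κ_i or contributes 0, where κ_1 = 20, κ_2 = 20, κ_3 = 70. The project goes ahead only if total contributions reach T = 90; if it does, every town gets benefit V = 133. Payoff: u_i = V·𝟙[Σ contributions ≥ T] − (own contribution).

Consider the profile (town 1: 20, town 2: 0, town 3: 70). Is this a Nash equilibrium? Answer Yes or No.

Total = 90 ≥ 90: provided.
Town 1 (pledges 20, payoff 113): dropping to 0 → total 70, payoff 0. No gain.
Town 2 (pledges 0, payoff 133): pledging 20 → total 110, payoff 113. No gain.
Town 3 (pledges 70, payoff 63): dropping to 0 → total 20, payoff 0. No gain.

Yes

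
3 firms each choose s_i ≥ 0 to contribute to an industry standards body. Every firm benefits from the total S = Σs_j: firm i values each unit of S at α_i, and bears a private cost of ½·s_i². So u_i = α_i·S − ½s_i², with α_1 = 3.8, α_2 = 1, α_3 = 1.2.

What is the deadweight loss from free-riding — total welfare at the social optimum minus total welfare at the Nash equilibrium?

Firm i's FOC: ∂u_i/∂s_i = α_i − s_i = 0, so s_i* = α_i.
NE contributions = (3.8, 1, 1.2); S = 6.
W^NE = (Σα)·S − ½Σα_i² = 6² − ½·16.88 = 27.56.
Planner sets s_i = Σα_j = 6 for every i, so S^SO = 3·6 = 18.
W^SO = (Σα)·S^SO − ½·3·(Σα)² = (3/2)·6² = 54.
Deadweight loss = W^SO − W^NE = 26.44.

26.44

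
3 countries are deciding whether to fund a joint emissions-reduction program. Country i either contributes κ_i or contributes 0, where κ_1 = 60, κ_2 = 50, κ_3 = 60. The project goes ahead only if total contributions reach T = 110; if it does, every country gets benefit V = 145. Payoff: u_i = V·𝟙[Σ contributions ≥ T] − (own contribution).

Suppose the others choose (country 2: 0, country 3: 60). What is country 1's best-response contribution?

Others' total = 60. Contributing 60 brings total to 120 ≥ 110: gain V − κ_1 = 85.
Best response: 60.

60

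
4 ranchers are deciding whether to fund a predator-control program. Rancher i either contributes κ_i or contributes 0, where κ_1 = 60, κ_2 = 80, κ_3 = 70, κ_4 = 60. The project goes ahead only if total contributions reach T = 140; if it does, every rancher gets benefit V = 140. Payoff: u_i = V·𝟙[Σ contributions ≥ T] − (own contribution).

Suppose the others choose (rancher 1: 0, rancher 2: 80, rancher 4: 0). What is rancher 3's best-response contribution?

Others' total = 80. Contributing 70 brings total to 150 ≥ 140: gain V − κ_3 = 70.
Best response: 70.

70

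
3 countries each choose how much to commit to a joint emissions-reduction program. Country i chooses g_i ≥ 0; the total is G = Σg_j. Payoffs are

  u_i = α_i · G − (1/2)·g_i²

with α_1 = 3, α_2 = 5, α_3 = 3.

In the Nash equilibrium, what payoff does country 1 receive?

28.5

Country i's FOC: ∂u_i/∂g_i = α_i − g_i = 0, so g_i* = α_i.
NE contributions = (3, 5, 3); G = 11.
u_1 = α_1·G − ½·(g_1)² = 3·11 − ½·3² = 28.5.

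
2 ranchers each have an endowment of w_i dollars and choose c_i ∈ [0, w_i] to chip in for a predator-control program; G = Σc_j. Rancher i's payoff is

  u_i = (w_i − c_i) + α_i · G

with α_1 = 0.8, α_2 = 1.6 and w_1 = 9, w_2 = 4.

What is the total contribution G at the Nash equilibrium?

∂u_i/∂c_i = α_i − 1, so rancher i contributes w_i if α_i > 1, else 0.
α_i > 1 for i ∈ {2}; NE contributions (0, 4), G = 4.

4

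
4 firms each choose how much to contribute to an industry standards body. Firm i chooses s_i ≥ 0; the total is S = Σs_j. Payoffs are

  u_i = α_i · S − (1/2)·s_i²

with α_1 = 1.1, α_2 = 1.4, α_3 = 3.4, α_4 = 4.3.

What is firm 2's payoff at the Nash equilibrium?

Firm i's FOC: ∂u_i/∂s_i = α_i − s_i = 0, so s_i* = α_i.
NE contributions = (1.1, 1.4, 3.4, 4.3); S = 10.2.
u_2 = α_2·S − ½·(s_2)² = 1.4·10.2 − ½·1.4² = 13.3.

13.3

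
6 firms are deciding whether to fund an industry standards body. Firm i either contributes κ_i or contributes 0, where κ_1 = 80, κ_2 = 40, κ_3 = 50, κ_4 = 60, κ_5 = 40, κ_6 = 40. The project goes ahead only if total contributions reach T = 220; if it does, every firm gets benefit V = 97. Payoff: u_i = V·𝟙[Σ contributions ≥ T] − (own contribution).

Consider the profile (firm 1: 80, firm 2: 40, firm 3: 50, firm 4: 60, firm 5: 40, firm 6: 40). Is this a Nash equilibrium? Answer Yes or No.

Total = 310 ≥ 220: provided.
Firm 1 (pledges 80, payoff 17): dropping to 0 → total 230, payoff 97. Profitable deviation.

No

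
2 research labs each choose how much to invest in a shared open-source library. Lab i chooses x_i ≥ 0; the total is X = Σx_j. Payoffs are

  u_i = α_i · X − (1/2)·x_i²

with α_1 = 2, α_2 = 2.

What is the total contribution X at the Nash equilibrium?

4

Lab i's FOC: ∂u_i/∂x_i = α_i − x_i = 0, so x_i* = α_i.
NE contributions = (2, 2); X = 4.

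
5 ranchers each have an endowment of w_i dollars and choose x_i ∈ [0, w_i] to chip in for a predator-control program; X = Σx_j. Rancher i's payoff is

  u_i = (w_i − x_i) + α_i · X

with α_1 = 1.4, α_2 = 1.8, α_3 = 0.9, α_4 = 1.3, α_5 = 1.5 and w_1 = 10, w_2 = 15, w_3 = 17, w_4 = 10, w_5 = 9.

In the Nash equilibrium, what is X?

44

∂u_i/∂x_i = α_i − 1, so rancher i contributes w_i if α_i > 1, else 0.
α_i > 1 for i ∈ {1, 2, 4, 5}; NE contributions (10, 15, 0, 10, 9), X = 44.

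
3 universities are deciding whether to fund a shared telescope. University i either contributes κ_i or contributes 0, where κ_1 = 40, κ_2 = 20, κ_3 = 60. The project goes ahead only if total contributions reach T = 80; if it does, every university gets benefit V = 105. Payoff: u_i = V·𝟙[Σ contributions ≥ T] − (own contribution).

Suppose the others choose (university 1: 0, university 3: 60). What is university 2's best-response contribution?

Others' total = 60. Contributing 20 brings total to 80 ≥ 80: gain V − κ_2 = 85.
Best response: 20.

20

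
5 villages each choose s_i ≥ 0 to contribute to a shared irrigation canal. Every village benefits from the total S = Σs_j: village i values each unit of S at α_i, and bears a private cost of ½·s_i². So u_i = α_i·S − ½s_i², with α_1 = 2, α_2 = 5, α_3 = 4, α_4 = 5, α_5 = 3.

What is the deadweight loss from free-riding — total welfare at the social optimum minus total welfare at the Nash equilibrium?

Village i's FOC: ∂u_i/∂s_i = α_i − s_i = 0, so s_i* = α_i.
NE contributions = (2, 5, 4, 5, 3); S = 19.
W^NE = (Σα)·S − ½Σα_i² = 19² − ½·79 = 321.5.
Planner sets s_i = Σα_j = 19 for every i, so S^SO = 5·19 = 95.
W^SO = (Σα)·S^SO − ½·5·(Σα)² = (5/2)·19² = 902.5.
Deadweight loss = W^SO − W^NE = 581.

581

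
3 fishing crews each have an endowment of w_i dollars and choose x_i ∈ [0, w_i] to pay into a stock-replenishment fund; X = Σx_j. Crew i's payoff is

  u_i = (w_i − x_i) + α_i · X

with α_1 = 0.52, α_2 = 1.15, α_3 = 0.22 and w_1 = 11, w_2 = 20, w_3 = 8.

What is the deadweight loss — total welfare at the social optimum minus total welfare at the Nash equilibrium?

∂u_i/∂x_i = α_i − 1, so crew i contributes w_i if α_i > 1, else 0.
α_i > 1 for i ∈ {2}; NE contributions (0, 20, 0), X = 20.
W^NE = Σw_i − X^NE + (Σα_i)·X^NE = 39 + 0.89·20 = 56.8.
Planner: ∂(Σu_j)/∂x_i = Σα_j − 1 = 0.89 > 0, so everyone contributes w_i; X^SO = 39, W^SO = 39 + 0.89·39 = 73.71.
Deadweight loss = 16.91.

16.91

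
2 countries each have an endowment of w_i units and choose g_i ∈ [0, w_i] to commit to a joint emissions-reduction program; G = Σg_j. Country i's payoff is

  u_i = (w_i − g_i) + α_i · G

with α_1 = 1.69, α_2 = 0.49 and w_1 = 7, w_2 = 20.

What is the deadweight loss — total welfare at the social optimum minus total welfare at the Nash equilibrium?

∂u_i/∂g_i = α_i − 1, so country i contributes w_i if α_i > 1, else 0.
α_i > 1 for i ∈ {1}; NE contributions (7, 0), G = 7.
W^NE = Σw_i − G^NE + (Σα_i)·G^NE = 27 + 1.18·7 = 35.26.
Planner: ∂(Σu_j)/∂g_i = Σα_j − 1 = 1.18 > 0, so everyone contributes w_i; G^SO = 27, W^SO = 27 + 1.18·27 = 58.86.
Deadweight loss = 23.6.

23.6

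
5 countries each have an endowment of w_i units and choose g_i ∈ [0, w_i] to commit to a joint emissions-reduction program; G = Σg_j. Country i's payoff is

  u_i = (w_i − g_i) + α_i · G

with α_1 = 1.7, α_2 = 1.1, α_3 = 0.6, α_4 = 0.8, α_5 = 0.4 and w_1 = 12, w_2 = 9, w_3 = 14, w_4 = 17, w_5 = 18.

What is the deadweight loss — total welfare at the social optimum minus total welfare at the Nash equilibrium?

176.4

∂u_i/∂g_i = α_i − 1, so country i contributes w_i if α_i > 1, else 0.
α_i > 1 for i ∈ {1, 2}; NE contributions (12, 9, 0, 0, 0), G = 21.
W^NE = Σw_i − G^NE + (Σα_i)·G^NE = 70 + 3.6·21 = 145.6.
Planner: ∂(Σu_j)/∂g_i = Σα_j − 1 = 3.6 > 0, so everyone contributes w_i; G^SO = 70, W^SO = 70 + 3.6·70 = 322.
Deadweight loss = 176.4.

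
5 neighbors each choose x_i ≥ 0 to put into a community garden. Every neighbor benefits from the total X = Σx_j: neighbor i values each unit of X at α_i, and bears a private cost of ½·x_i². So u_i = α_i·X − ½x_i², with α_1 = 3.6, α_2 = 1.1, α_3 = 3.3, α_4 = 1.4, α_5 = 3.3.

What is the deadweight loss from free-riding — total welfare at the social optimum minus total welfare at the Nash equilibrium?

260.89

Neighbor i's FOC: ∂u_i/∂x_i = α_i − x_i = 0, so x_i* = α_i.
NE contributions = (3.6, 1.1, 3.3, 1.4, 3.3); X = 12.7.
W^NE = (Σα)·X − ½Σα_i² = 12.7² − ½·37.91 = 142.335.
Planner sets x_i = Σα_j = 12.7 for every i, so X^SO = 5·12.7 = 63.5.
W^SO = (Σα)·X^SO − ½·5·(Σα)² = (5/2)·12.7² = 403.225.
Deadweight loss = W^SO − W^NE = 260.89.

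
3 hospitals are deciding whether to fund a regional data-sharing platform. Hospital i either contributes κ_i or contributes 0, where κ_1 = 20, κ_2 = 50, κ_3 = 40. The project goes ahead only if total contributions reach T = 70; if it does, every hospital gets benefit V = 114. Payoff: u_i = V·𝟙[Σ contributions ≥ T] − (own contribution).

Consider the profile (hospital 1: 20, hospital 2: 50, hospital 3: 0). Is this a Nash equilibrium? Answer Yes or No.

Total = 70 ≥ 70: provided.
Hospital 1 (pledges 20, payoff 94): dropping to 0 → total 50, payoff 0. No gain.
Hospital 2 (pledges 50, payoff 64): dropping to 0 → total 20, payoff 0. No gain.
Hospital 3 (pledges 0, payoff 114): pledging 40 → total 110, payoff 74. No gain.

Yes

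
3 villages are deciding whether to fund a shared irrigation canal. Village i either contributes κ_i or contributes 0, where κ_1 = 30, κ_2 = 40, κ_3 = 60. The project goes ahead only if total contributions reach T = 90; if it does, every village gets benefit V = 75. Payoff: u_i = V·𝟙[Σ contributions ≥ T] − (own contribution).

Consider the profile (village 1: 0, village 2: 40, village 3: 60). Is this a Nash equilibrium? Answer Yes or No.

Yes

Total = 100 ≥ 90: provided.
Village 1 (pledges 0, payoff 75): pledging 30 → total 130, payoff 45. No gain.
Village 2 (pledges 40, payoff 35): dropping to 0 → total 60, payoff 0. No gain.
Village 3 (pledges 60, payoff 15): dropping to 0 → total 40, payoff 0. No gain.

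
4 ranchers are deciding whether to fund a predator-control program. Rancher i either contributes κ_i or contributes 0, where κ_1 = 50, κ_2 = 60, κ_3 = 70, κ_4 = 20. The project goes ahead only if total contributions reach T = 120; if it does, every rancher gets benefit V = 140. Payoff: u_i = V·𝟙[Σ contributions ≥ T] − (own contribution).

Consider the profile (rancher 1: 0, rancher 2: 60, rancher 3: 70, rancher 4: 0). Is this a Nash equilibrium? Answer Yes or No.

Yes

Total = 130 ≥ 120: provided.
Rancher 1 (pledges 0, payoff 140): pledging 50 → total 180, payoff 90. No gain.
Rancher 2 (pledges 60, payoff 80): dropping to 0 → total 70, payoff 0. No gain.
Rancher 3 (pledges 70, payoff 70): dropping to 0 → total 60, payoff 0. No gain.
Rancher 4 (pledges 0, payoff 140): pledging 20 → total 150, payoff 120. No gain.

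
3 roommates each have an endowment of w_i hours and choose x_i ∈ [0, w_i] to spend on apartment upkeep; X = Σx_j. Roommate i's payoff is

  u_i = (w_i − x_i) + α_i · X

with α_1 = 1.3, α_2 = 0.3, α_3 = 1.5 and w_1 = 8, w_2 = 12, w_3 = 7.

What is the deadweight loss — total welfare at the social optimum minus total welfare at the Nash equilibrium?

25.2

∂u_i/∂x_i = α_i − 1, so roommate i contributes w_i if α_i > 1, else 0.
α_i > 1 for i ∈ {1, 3}; NE contributions (8, 0, 7), X = 15.
W^NE = Σw_i − X^NE + (Σα_i)·X^NE = 27 + 2.1·15 = 58.5.
Planner: ∂(Σu_j)/∂x_i = Σα_j − 1 = 2.1 > 0, so everyone contributes w_i; X^SO = 27, W^SO = 27 + 2.1·27 = 83.7.
Deadweight loss = 25.2.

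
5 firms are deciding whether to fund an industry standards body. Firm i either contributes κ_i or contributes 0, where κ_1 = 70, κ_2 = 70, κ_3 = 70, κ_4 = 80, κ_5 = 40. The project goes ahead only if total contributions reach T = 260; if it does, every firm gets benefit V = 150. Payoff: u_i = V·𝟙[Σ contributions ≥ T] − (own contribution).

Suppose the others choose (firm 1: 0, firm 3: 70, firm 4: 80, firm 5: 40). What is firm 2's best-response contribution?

Others' total = 190. Contributing 70 brings total to 260 ≥ 260: gain V − κ_2 = 80.
Best response: 70.

70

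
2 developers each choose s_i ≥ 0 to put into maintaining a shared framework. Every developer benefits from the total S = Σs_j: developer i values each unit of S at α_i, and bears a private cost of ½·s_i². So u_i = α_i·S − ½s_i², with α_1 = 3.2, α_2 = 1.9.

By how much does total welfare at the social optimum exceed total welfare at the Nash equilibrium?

6.925

Developer i's FOC: ∂u_i/∂s_i = α_i − s_i = 0, so s_i* = α_i.
NE contributions = (3.2, 1.9); S = 5.1.
W^NE = (Σα)·S − ½Σα_i² = 5.1² − ½·13.85 = 19.085.
Planner sets s_i = Σα_j = 5.1 for every i, so S^SO = 2·5.1 = 10.2.
W^SO = (Σα)·S^SO − ½·2·(Σα)² = (2/2)·5.1² = 26.01.
Deadweight loss = W^SO − W^NE = 6.925.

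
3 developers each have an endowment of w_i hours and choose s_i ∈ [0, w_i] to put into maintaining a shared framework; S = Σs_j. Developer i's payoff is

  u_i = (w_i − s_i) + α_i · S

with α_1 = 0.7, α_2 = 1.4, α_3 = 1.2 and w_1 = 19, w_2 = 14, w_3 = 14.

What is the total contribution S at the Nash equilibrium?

∂u_i/∂s_i = α_i − 1, so developer i contributes w_i if α_i > 1, else 0.
α_i > 1 for i ∈ {2, 3}; NE contributions (0, 14, 14), S = 28.

28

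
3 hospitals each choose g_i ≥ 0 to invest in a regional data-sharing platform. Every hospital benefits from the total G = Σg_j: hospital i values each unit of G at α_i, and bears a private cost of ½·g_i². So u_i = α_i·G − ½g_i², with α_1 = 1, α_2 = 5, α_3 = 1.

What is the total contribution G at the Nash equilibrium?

7

Hospital i's FOC: ∂u_i/∂g_i = α_i − g_i = 0, so g_i* = α_i.
NE contributions = (1, 5, 1); G = 7.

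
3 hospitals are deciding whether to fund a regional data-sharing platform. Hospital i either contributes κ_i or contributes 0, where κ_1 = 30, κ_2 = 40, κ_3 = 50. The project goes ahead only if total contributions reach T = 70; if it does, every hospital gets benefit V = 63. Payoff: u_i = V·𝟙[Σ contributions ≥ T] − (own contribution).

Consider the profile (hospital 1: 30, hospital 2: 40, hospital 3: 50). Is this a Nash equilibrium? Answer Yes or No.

No

Total = 120 ≥ 70: provided.
Hospital 1 (pledges 30, payoff 33): dropping to 0 → total 90, payoff 63. Profitable deviation.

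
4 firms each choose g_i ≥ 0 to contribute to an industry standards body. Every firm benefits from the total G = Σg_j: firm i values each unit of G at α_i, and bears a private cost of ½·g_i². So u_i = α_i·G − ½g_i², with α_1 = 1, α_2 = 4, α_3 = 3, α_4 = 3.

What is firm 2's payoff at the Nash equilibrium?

Firm i's FOC: ∂u_i/∂g_i = α_i − g_i = 0, so g_i* = α_i.
NE contributions = (1, 4, 3, 3); G = 11.
u_2 = α_2·G − ½·(g_2)² = 4·11 − ½·4² = 36.

36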